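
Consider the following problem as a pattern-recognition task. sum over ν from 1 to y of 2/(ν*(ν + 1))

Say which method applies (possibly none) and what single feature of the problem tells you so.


Technique: telescoping — poles of 2/(ν*(ν + 1)) differ by an integer, the telltale of a telescoping partial-fraction sum.


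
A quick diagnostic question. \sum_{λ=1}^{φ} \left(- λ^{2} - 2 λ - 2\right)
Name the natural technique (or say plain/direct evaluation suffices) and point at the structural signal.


Method: no special technique — the summand is a plain polynomial in λ (expanding first if it arrives factored); standard power-sum formulas evaluate it term by term.


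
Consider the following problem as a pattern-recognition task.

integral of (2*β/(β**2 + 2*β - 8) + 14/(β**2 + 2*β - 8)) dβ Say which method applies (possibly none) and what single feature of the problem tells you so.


Diagnosis: partial fractions — a proper rational integrand whose denominator splits into simpler factors — decompose into partial fractions first.


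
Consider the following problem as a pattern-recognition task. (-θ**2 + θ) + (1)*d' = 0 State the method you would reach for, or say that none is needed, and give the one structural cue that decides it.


Diagnosis: no special technique — solved for the derivative, no d appears — this is antidifferentiation in θ wearing ODE clothing.


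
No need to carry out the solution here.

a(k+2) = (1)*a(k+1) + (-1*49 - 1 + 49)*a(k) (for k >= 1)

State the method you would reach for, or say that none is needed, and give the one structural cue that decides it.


Verdict: the characteristic-root method — no index-dependence in the weights and nothing inhomogeneous: classic characteristic-equation setup.


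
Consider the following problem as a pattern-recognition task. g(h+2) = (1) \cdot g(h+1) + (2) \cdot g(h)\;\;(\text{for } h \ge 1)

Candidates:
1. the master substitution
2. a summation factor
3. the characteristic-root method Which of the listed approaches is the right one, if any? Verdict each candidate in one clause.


Verdict: the characteristic-root method — no index-dependence in the weights and nothing inhomogeneous: classic characteristic-equation setup.
- the master substitution — no fixed divisor shrinks the index between calls.
- a summation factor: the recurrence reaches back more than one step, outside the first-order family a summation factor normalizes.
- the characteristic-root method — a fit — the right tool for this form.


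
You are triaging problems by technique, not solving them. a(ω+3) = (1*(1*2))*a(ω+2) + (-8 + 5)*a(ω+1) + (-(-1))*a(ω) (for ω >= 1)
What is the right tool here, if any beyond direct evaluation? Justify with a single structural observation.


Method: the characteristic-root method — shift-invariance with fixed coefficients calls for exponential trials; the characteristic polynomial finds every r^ω.


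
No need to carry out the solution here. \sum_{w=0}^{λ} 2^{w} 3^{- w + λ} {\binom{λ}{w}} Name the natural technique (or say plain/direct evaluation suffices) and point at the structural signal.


Best approach: the binomial theorem — terms weighting {\binom{λ}{w}} against matched powers of 2 and 3 reassemble into (2 + 3)^λ by the binomial theorem.


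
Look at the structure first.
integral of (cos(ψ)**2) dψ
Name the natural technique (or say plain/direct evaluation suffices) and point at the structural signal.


Method: a trigonometric identity — an even power like cos(ψ)**2 flattens under the half-angle identity into first-degree cosines you can integrate directly.


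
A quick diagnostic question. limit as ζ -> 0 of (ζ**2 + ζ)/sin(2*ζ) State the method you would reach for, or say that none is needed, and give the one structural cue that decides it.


Method: l'Hôpital's rule (0/0) — both numerator and denominator vanish at 0: the genuine 0/0 indeterminate that l'Hôpital exists for. A first-order expansion at the point is an equally standard path; the rule packages it.


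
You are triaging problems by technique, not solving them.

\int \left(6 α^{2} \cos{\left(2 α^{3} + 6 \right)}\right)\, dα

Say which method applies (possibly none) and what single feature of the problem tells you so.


Best approach: u-substitution — viewed as a product, the integrand is a composition evaluated at 2 α^{3} + 6 times (a constant multiple of) that inner expression's derivative, so u = 2 α^{3} + 6 makes it elementary.


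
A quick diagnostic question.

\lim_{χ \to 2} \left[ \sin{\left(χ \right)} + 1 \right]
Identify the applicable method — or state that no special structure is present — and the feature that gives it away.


Technique: no special technique — no vanishing denominator and no indeterminate clash at the point — evaluation is immediate.


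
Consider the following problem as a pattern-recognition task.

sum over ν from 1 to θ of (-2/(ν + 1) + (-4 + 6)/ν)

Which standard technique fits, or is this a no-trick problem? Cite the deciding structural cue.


Method: telescoping — the piece each term subtracts is (-4 + 6)/ν advanced by one index, and it reappears with a plus sign leading the following term — the sum collapses to its boundary terms.


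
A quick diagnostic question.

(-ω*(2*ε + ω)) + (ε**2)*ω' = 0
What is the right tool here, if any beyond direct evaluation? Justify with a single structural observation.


Diagnosis: the homogeneous substitution — the slope's numerator and denominator share total degree; set v = ω/ε and the equation drops to separable form. Rearranged, this also fits the Bernoulli template directly; the homogeneous substitution reads the structure without the rearrangement.


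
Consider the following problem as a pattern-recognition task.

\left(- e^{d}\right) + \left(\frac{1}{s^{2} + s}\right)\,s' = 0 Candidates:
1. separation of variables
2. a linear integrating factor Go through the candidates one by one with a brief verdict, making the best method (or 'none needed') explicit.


Diagnosis: separation of variables — solved for the derivative, the right side splits multiplicatively into a function of each variable alone — divide and integrate each side. A Bernoulli rewrite would carry it as the equation stands — separating the variables needs no rearrangement either.
- separation of variables: applies; the problem has the shape this method handles.
- a linear integrating factor: the unknown enters nonlinearly (through a power, a denominator, or a transcendental function), which the linear integrating-factor recipe cannot absorb as-is — any repair would come from a preliminary substitution, not the factor.


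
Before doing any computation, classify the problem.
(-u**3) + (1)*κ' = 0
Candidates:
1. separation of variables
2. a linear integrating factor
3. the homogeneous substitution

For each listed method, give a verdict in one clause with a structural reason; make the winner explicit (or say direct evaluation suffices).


Diagnosis: no special technique — the slope is a pure function of u; integrate both sides and be done.
- separation of variables: with no unknown in the slope, separating variables is a formality — the equation integrates directly.
- a linear integrating factor: with the unknown absent the integrating factor is a formality; direct integration is the working structure.
- the homogeneous substitution: the slope does not depend on the ratio of the variables alone.


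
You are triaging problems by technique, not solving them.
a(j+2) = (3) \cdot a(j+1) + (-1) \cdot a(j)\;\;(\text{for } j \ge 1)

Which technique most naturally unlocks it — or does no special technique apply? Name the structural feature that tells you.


Diagnosis: the characteristic-root method — the recurrence treats every index alike (constant coefficients, no forcing) — precisely the regime where r^j trials close it.


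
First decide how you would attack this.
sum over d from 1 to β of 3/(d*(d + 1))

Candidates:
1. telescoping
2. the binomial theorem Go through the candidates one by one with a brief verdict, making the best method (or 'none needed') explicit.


Best approach: telescoping — integer-spaced poles in 3/(d*(d + 1)) are the telescoping signature in disguise.
- telescoping — yes, a natural case for it.
- the binomial theorem — the terms lack the binomial-coefficient-weighted complementary-power pattern of an expansion.


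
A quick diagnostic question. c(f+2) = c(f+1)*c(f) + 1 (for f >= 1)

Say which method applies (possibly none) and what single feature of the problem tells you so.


Verdict: no special technique — the map from one term to the next is curved, not linear, so linear closed-form machinery does not attach.


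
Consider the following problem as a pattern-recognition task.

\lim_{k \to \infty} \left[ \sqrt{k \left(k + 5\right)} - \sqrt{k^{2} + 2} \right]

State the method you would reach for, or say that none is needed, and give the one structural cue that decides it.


Diagnosis: conjugate multiplication — an infinity-minus-infinity difference with a surviving radical — multiply by the conjugate to cancel the divergence.


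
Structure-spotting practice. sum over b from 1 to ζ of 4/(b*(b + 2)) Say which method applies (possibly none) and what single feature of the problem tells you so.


Technique: telescoping — rewrite 4/(b*(b + 2)) as simple fractions and successive terms eat each other — only the edges survive.


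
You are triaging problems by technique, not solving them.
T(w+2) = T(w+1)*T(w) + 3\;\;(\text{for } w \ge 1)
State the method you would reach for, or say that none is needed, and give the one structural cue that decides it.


Diagnosis: no special technique — a nonlinear dependence on earlier terms breaks linearity, and with it every superposition-based closed form.


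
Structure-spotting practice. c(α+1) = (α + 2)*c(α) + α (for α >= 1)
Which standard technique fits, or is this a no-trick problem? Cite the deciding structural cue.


Method: a summation factor — normalize by the running product of α + 2: the left side becomes a difference, and differences sum.


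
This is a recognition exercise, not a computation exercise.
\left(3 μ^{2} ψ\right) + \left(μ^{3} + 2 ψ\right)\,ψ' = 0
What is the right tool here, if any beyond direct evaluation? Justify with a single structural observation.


Method: the exact-equation method — the mixed-partials test passes for 3 μ^{2} ψ and μ^{3} + 2 ψ, so a potential function exists as presented.


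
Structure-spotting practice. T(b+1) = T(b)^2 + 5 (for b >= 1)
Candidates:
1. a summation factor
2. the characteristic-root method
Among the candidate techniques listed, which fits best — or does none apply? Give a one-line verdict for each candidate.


Verdict: no special technique — the recurrence is nonlinear in the sequence values; study it directly, no linear machinery applies.
- a summation factor — no summation factor applies — the rule is not linear in the sequence values.
- the characteristic-root method: nonlinearity rules out exponential-mode superposition from the start.


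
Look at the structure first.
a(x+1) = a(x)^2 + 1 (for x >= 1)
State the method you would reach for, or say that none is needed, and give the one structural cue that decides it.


Method: no special technique — the new term depends nonlinearly on the old ones, which disqualifies every superposition-based technique.


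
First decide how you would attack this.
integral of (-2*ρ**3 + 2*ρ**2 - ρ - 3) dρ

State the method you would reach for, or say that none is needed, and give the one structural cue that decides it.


Verdict: no special technique — every term is a constant multiple of a power of ρ; term-wise power-rule integration needs no preliminary transformation.


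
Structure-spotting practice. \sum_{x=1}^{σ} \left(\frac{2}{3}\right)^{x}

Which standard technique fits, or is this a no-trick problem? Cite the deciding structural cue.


Best approach: the geometric series formula — each summand is the previous one scaled by \frac{2}{3}; that constant multiplier is itself the geometric structure.


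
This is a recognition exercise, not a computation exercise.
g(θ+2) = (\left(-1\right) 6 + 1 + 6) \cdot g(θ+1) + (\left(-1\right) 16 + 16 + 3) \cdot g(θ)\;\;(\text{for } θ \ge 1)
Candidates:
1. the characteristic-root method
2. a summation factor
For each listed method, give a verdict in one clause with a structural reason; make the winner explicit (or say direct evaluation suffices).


Technique: the characteristic-root method — linear, homogeneous, constant coefficients: solutions of the form r^θ exist — find the roots of the characteristic polynomial.
- the characteristic-root method: applicable, and directly so.
- a summation factor: the recurrence reaches back more than one step, outside the first-order family a summation factor normalizes.


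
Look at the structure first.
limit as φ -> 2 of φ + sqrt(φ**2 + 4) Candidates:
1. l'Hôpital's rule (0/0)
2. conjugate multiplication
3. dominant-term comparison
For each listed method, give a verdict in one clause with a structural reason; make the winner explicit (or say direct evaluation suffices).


Diagnosis: no special technique — the function is continuous at 2; evaluation is itself the limit, no machinery required.
- l'Hôpital's rule (0/0) — substituting the point produces a determinate value, not a 0 over 0 clash.
- conjugate multiplication: multiplying by a conjugate would not remove any indeterminacy here.
- dominant-term comparison: this is not a rational comparison of growth rates at infinity.


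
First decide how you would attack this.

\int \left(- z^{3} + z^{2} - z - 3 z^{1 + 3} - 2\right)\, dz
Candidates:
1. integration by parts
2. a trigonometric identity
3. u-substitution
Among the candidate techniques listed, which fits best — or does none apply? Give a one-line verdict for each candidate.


Method: no special technique — a term-by-term power-rule job in z; no substitution or rearrangement earns its keep here.
- integration by parts — parts would only shuffle a directly integrable integrand.
- a trigonometric identity — with no trigonometric functions present, identity rewriting has no target.
- u-substitution — any workable substitution here is cosmetic — the integrand is already in directly integrable form.


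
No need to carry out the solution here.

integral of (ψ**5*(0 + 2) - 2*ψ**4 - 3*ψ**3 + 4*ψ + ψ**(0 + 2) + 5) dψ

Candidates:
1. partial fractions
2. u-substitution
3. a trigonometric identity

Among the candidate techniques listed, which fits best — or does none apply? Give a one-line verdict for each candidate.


Method: no special technique — the integrand is a sum of constant multiples of powers of ψ — integrate term by term.
- partial fractions — there is no rational-function structure to decompose.
- u-substitution: any workable substitution here is cosmetic — the integrand is already in directly integrable form.
- a trigonometric identity — there is no trigonometric structure at all — the integrand carries no sine or cosine to rewrite.


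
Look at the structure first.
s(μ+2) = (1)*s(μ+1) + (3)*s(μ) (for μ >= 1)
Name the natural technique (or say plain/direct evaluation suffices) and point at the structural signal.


Method: the characteristic-root method — every coefficient is a fixed number and the forcing is zero — substitute r^μ and read off the root equation.


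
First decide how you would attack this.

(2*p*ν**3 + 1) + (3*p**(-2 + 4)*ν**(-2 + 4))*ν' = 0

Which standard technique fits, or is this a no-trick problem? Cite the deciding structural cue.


Verdict: the exact-equation method — equality of cross partials is the green light — assemble the potential function term by term.


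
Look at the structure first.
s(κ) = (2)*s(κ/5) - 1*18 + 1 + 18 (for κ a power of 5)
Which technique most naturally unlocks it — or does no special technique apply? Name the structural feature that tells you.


Diagnosis: the master substitution — the argument κ/5 divides the index by 5; the standard κ = 5^m substitution converts it to a constant-shift recurrence.


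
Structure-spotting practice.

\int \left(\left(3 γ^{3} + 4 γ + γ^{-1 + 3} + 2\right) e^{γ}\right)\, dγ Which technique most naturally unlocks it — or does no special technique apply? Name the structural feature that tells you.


Technique: integration by parts — a polynomial factor (3 γ^{3} + 4 γ + γ^{-1 + 3} + 2) multiplies e^{γ}; differentiating (3 γ^{3} + 4 γ + γ^{-1 + 3} + 2) lowers its degree while e^{γ} integrates cleanly, so parts wins.


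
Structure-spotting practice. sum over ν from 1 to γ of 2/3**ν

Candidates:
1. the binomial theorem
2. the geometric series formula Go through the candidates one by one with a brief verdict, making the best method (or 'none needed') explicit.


Best approach: the geometric series formula — consecutive terms stand in a fixed index-free ratio — the geometric sum formula closes it.
- the binomial theorem: no binomial coefficients pair with matched powers.
- the geometric series formula: a fit — the right tool for this form.


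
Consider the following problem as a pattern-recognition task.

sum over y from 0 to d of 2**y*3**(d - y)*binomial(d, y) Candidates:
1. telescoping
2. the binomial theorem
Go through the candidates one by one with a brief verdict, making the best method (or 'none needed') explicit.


Best approach: the binomial theorem — terms weighting binomial(d, y) against matched powers of 2 and 3 reassemble into (2 + 3)^d by the binomial theorem.
- telescoping — the summand is not presented as a shifted difference — a telescoping rewrite may exist, but the displayed structure does not offer one.
- the binomial theorem — applies; the problem has the shape this method handles.


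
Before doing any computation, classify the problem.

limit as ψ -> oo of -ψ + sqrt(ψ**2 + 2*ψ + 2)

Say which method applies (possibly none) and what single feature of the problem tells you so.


Method: conjugate multiplication — two divergent pieces with a minus sign between them and a radical in the mix: rationalize sqrt(ψ**2 + 2*ψ + 2) - ψ before any limit law applies.


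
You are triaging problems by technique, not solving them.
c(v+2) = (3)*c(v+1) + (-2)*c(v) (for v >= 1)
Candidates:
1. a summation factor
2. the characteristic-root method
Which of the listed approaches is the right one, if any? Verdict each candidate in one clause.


Technique: the characteristic-root method — fixed numeric weights on consecutive terms and no forcing term added: the root method in its home territory.
- a summation factor — the recurrence reaches back more than one step, outside the first-order family a summation factor normalizes.
- the characteristic-root method: yes — fits the structure here.


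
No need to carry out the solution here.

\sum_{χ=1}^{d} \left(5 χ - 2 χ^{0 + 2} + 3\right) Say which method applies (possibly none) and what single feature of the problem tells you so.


Best approach: no special technique — recognize the absence of structure: constant-multiple powers of χ summed plainly, no special method required.


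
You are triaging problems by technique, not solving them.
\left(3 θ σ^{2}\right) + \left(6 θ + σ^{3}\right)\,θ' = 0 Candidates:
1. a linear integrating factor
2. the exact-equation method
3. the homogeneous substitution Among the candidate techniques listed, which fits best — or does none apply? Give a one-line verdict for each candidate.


Diagnosis: the exact-equation method — the cross partial derivatives of 3 θ σ^{2} and 6 θ + σ^{3} agree, so the left side is the total differential of one potential in σ and θ.
- a linear integrating factor: a nonlinear term in the unknown puts this outside the integrating-factor template.
- the exact-equation method — a fit — the right tool for this form.
- the homogeneous substitution — the ratio of the variables does not determine the slope.


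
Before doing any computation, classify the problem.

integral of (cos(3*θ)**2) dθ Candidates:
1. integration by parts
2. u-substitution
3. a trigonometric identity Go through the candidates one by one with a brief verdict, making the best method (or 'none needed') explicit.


Diagnosis: a trigonometric identity — cos(3*θ)**2 calls for power reduction: rewrite via double angles before any antiderivative is attempted.
- integration by parts: not the natural route: no polynomial-kernel product appears — a recursive parts reduction of the trigonometric product exists, but the identity rewrite is direct.
- u-substitution — no subexpression of the integrand pairs with its own derivative as a factor — individual terms may offer their own substitutions, but any change of variable covering the whole integral would have to be constructed from outside the expression.
- a trigonometric identity — applies; the problem has the shape this method handles.


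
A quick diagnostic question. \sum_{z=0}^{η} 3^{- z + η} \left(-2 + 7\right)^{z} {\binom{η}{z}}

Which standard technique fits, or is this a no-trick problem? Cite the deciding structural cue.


Method: the binomial theorem — {\binom{η}{z}} weighting matched powers of (-2 + 7) and 3 is the expanded form of ((-2 + 7) + 3)^η — fold it back up.


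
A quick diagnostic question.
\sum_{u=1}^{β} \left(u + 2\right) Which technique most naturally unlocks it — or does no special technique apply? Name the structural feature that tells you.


Diagnosis: no special technique — nothing telescopes and nothing is geometric; polynomial terms in u sum term by term.


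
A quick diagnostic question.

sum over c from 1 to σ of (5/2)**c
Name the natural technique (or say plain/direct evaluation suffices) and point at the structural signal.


Verdict: the geometric series formula — each term is 5/2 times the previous one, so the geometric-series formula applies directly.


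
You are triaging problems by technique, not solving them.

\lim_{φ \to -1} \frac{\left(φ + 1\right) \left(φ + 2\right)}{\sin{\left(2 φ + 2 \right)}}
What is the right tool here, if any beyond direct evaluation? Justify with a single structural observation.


Verdict: l'Hôpital's rule (0/0) — both numerator and denominator vanish at -1: the genuine 0/0 indeterminate that l'Hôpital exists for. A local series expansion at the point resolves it as well; the rule is the packaged version of that step.


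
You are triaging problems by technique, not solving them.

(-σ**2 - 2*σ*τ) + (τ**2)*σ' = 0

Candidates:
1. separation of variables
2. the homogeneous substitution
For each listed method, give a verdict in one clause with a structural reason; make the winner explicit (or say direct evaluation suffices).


Technique: the homogeneous substitution — solved for the derivative, the right side is unchanged under scaling τ and σ together — it depends only on the ratio σ/τ, so substitute a single ratio variable. A Bernoulli substitution is a fair alternative on this equation directly; the homogeneous reading takes it as given.
- separation of variables — the two dependences are entangled, not a clean product of one-variable pieces.
- the homogeneous substitution — applies; the problem has the shape this method handles.


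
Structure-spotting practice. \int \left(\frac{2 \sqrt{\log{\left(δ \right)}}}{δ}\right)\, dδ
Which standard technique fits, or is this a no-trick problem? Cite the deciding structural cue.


Diagnosis: u-substitution — collected, the integrand has one factor that is, up to a constant, the derivative of an inner expression the rest depends on — substitute for that inner expression.


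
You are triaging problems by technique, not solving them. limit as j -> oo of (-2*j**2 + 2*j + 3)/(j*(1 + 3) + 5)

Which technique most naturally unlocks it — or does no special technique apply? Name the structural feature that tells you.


Diagnosis: dominant-term comparison — growth-rate triage: the leading powers of j decide the limit, everything else is noise. Differentiating the expression as a single quotient would eventually settle it as well; matching dominant growth settles it immediately.


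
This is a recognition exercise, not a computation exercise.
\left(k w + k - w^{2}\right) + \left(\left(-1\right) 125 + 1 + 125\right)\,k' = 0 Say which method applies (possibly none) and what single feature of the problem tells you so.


Verdict: a linear integrating factor — linear in the unknown with genuine forcing: multiply through by the exponential of the integrated coefficient and the left side closes into one derivative.


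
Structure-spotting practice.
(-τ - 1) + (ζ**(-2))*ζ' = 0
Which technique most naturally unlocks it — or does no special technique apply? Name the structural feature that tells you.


Method: separation of variables — solved for the derivative, the right side splits multiplicatively into a function of each variable alone — divide and integrate each side. The cross-partial test also passes here (vacuously, each side single-variable); the potential-function route would work, separation is simply more immediate.


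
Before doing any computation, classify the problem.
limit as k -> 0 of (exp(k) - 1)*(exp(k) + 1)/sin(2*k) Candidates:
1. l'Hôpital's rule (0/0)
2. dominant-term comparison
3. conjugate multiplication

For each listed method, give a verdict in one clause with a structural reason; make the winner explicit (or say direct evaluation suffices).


Best approach: l'Hôpital's rule (0/0) — substituting 0 gives 0 over 0; differentiate top and bottom once and re-evaluate. The standard small-argument limits would also carry it; the rule is the systematic route.
- l'Hôpital's rule (0/0) — a fit — the right tool for this form.
- dominant-term comparison — this limit is not decided by comparing polynomial growth at infinity.
- conjugate multiplication: no divergent radical difference is present for a conjugate pair to cancel.


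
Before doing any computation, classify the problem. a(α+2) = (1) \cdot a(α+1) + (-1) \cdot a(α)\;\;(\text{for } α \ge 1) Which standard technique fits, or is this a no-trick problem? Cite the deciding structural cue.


Method: the characteristic-root method — fixed numeric weights on consecutive terms and no forcing term added: the root method in its home territory.


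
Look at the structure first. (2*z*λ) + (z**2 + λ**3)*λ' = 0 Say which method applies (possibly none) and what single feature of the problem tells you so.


Best approach: the exact-equation method — check exactness first: here it holds (2*z*λ, z**2 + λ**3 have matching cross partials), so no integrating factor is needed.


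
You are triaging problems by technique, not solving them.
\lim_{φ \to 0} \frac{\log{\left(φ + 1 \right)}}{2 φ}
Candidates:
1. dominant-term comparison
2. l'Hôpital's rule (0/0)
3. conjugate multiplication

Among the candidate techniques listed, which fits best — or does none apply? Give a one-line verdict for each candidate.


Method: l'Hôpital's rule (0/0) — the 0/0 form at 0 is the signature situation for l'Hôpital's rule. Known elementary limits would finish this too — the rule just bypasses the case analysis.
- dominant-term comparison — this limit is not decided by comparing leading-term growth at infinity.
- l'Hôpital's rule (0/0) — yes — fits the structure here.
- conjugate multiplication — rationalization has no target — no divergent radical difference appears.


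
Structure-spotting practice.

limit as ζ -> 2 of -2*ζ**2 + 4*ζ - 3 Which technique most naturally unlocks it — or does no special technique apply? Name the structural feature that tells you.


Technique: no special technique — the function is continuous at 2; evaluation is itself the limit, no machinery required.


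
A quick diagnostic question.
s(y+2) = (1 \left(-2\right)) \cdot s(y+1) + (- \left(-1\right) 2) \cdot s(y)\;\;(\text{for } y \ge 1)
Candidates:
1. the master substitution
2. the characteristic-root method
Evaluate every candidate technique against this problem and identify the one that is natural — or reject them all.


Verdict: the characteristic-root method — the recurrence treats every index alike (constant coefficients, no forcing) — precisely the regime where r^y trials close it.
- the master substitution — no fixed divisor shrinks the index between calls.
- the characteristic-root method — applies; the problem has the shape this method handles.


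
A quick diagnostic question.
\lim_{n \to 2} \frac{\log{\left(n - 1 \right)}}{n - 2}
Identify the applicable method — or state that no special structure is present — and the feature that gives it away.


Method: l'Hôpital's rule (0/0) — the 0/0 form at 2 is the signature situation for l'Hôpital's rule. A first-order expansion at the point is an equally standard path; the rule packages it.


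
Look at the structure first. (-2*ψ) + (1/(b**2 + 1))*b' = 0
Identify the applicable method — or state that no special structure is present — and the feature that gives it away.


Best approach: separation of variables — solved for the derivative, the right side splits multiplicatively into a function of each variable alone — divide and integrate each side. One could also solve this as an exact equation; with each coefficient in its own variable, separating is the same work with fewer steps.


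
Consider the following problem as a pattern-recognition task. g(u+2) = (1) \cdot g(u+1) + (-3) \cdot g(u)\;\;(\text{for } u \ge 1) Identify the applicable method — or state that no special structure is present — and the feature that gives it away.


Best approach: the characteristic-root method — because shifting u leaves the equation's coefficients unchanged, exponential trials reduce it to algebra.


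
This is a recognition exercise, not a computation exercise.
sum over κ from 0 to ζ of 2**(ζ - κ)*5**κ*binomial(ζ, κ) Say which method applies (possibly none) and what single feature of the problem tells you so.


Verdict: the binomial theorem — the binomial coefficients weight matched powers of 5 and 2, which is exactly the expansion of a binomial power.


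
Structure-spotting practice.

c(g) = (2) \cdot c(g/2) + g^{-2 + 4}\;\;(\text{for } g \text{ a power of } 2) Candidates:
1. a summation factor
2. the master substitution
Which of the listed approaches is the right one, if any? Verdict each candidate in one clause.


Best approach: the master substitution — the argument contracts 2-fold per step: reindex g exponentially and solve the linear recurrence in the new index.
- a summation factor: a divided-index call is outside the fixed-shift first-order family a summation factor normalizes.
- the master substitution — yes, a natural case for it.


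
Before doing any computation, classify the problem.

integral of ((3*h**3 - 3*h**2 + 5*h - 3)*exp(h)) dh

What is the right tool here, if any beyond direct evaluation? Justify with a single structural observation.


Verdict: integration by parts — differentiate 3*h**3 - 3*h**2 + 5*h - 3, integrate exp(h): each pass lowers the polynomial degree, so parts terminates.


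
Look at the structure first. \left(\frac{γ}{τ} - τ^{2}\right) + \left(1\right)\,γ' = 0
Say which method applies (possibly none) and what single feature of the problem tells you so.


Verdict: a linear integrating factor — the unknown enters only to the first power against a nonzero forcing term — the integrating-factor template applies directly.


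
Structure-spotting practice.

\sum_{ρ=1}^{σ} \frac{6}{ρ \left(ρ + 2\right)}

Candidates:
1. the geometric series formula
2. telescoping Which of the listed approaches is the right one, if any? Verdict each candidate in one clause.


Diagnosis: telescoping — the summand \frac{6}{ρ \left(ρ + 2\right)} decomposes into fractions whose poles differ by an integer shift — the series collapses.
- the geometric series formula: dividing successive terms gives an index-dependent quantity, not a constant.
- telescoping: applicable, and directly so.


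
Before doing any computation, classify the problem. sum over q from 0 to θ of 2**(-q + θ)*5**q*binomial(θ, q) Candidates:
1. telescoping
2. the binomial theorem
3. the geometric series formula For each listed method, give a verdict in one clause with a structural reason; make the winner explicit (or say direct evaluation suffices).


Diagnosis: the binomial theorem — binomial(θ, q) weighting matched powers of 5 and 2 is the expanded form of (5 + 2)^θ — fold it back up.
- telescoping: the terms as presented offer no neighboring cancellation — a telescoping rewrite may exist, but the displayed structure does not hand one over.
- the binomial theorem: applies; the problem has the shape this method handles.
- the geometric series formula — the term-to-term ratio changes with the index, so the geometric formula cannot close it.


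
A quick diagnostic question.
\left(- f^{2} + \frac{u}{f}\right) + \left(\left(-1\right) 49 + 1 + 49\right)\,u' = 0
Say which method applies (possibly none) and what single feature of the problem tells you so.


Best approach: a linear integrating factor — linear in the unknown with genuine forcing: multiply through by the exponential of the integrated coefficient and the left side closes into one derivative.


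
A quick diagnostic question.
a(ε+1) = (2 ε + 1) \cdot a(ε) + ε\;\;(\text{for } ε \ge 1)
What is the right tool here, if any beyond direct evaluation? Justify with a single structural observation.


Diagnosis: a summation factor — it is first-order linear but the coefficient 2 ε + 1 depends on the index, so multiply through by a summation factor to telescope it.


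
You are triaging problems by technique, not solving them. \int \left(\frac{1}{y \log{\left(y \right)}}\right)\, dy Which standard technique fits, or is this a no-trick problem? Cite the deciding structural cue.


Technique: u-substitution — viewed as a product, the integrand is a composition evaluated at \log{\left(y \right)} times (a constant multiple of) that inner expression's derivative, so u = \log{\left(y \right)} makes it elementary.


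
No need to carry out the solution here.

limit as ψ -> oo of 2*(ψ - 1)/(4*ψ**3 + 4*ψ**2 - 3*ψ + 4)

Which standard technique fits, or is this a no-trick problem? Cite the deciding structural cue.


Best approach: dominant-term comparison — at large ψ only the top-degree terms survive; compare the leading terms and the limit falls out. l'Hôpital's at-infinity variant applies to the expression viewed as a single quotient; the leading-term comparison is the direct route.


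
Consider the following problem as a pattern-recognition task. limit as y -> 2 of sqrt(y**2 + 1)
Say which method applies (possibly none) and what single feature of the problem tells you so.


Method: no special technique — no denominator vanishes and nothing blows up at 2: direct substitution is the whole computation.


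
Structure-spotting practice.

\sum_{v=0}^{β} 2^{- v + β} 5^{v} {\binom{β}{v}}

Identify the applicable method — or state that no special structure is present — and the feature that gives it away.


Verdict: the binomial theorem — binomial coefficients against complementary powers of 5 and 2: recognize the binomial expansion and resum.


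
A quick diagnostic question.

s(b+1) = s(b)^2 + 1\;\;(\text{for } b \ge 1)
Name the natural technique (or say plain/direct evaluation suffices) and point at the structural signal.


Diagnosis: no special technique — nonlinear feedback in the recursion rules out every root- or factor-based technique.


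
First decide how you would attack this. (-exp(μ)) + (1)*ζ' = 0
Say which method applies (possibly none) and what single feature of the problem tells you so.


Best approach: no special technique — the slope is a function of μ alone, so integrate both sides directly.


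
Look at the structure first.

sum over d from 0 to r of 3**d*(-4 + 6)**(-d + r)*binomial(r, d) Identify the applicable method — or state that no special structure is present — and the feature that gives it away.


Technique: the binomial theorem — terms weighting binomial(r, d) against matched powers of 3 and (-4 + 6) reassemble into (3 + (-4 + 6))^r by the binomial theorem.


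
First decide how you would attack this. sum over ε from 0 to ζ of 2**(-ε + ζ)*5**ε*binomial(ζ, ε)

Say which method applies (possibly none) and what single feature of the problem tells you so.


Best approach: the binomial theorem — binomial(ζ, ε) weighting matched powers of 5 and 2 is the expanded form of (5 + 2)^ζ — fold it back up.


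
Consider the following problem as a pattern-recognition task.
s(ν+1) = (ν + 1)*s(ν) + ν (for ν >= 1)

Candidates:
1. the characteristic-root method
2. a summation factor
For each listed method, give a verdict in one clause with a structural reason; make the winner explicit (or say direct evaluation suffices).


Technique: a summation factor — with the index-dependent coefficient ν + 1, dividing by the cumulative product turns the left side into a pure difference.
- the characteristic-root method — an index-dependent weight blocks the pure exponential ansatz.
- a summation factor: applies; the problem has the shape this method handles.


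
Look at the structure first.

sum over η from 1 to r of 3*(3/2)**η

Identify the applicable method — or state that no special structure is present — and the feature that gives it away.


Diagnosis: the geometric series formula — each summand is the previous one scaled by 3/2; that constant multiplier is itself the geometric structure.


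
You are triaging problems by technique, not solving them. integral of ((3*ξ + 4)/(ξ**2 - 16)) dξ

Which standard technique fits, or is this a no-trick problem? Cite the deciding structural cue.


Technique: partial fractions — the bottom factors while the top stays lower-degree — split into simple fractions and integrate piece by piece.


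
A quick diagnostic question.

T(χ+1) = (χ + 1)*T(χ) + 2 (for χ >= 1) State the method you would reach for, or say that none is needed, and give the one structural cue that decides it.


Verdict: a summation factor — one-term recursion with variable weight χ + 1 is solved by product normalization, not by root-finding.


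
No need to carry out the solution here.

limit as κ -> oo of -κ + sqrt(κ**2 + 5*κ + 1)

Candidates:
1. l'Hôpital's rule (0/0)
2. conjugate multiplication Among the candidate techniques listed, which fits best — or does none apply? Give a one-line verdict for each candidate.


Technique: conjugate multiplication — both pieces blow up but their difference is finite; the conjugate trick rationalizes sqrt(κ**2 + 5*κ + 1) - κ.
- l'Hôpital's rule (0/0) — the expression is a difference driving to ∞ − ∞, not a 0/0 quotient — there is no ratio for the rule to differentiate.
- conjugate multiplication: a fit — the right tool for this form.


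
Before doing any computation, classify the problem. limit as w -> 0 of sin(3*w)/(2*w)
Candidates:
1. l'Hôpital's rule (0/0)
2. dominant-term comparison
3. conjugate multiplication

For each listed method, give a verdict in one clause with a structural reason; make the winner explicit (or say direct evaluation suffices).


Best approach: l'Hôpital's rule (0/0) — substituting 0 gives 0 over 0; differentiate top and bottom once and re-evaluate. A first-order expansion at the point is an equally standard path; the rule packages it.
- l'Hôpital's rule (0/0) — applicable, and directly so.
- dominant-term comparison: no ranking of term growth rates resolves the limit here.
- conjugate multiplication: no difference of divergent radicals appears, so rationalizing has nothing to cancel.
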